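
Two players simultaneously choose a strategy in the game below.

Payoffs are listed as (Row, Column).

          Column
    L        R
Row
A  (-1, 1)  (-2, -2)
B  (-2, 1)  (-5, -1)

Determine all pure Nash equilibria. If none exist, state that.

Row against L: payoffs -1, -2 → best response A.
Row against R: payoffs -2, -5 → best response A.
Column against A: payoffs 1, -2 → best response L.
Column against B: payoffs 1, -1 → best response L.
Mutual best responses: (A, L).

Pure NE: (A, L)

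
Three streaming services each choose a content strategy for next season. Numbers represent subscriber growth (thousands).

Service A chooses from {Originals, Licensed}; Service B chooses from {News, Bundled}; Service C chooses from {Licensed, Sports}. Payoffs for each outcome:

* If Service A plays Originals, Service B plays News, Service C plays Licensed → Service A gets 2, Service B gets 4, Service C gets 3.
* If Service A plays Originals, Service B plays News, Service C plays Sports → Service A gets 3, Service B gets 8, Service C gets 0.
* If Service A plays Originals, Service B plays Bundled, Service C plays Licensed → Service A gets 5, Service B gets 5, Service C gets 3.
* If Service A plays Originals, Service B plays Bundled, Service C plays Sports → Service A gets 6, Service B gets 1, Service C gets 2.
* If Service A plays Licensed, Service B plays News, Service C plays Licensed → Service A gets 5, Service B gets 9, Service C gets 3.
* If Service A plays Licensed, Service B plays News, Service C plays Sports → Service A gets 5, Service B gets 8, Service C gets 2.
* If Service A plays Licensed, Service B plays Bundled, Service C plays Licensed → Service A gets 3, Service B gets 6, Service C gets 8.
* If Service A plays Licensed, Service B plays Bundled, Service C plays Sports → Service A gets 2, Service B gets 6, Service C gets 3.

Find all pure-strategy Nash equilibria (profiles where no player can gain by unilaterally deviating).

Mark each player's best response to every combination of opponents' strategies; a profile where every player is best-responding is a pure Nash equilibrium.
Service A against (News, Licensed): payoffs 2, 5 → best response Licensed.
Service A against (News, Sports): payoffs 3, 5 → best response Licensed.
Service A against (Bundled, Licensed): payoffs 5, 3 → best response Originals.
Service A against (Bundled, Sports): payoffs 6, 2 → best response Originals.
Service B against (Originals, Licensed): payoffs 4, 5 → best response Bundled.
Service B against (Originals, Sports): payoffs 8, 1 → best response News.
Service B against (Licensed, Licensed): payoffs 9, 6 → best response News.
Service B against (Licensed, Sports): payoffs 8, 6 → best response News.
Service C against (Originals, News): payoffs 3, 0 → best response Licensed.
Service C against (Originals, Bundled): payoffs 3, 2 → best response Licensed.
Service C against (Licensed, News): payoffs 3, 2 → best response Licensed.
Service C against (Licensed, Bundled): payoffs 8, 3 → best response Licensed.
Mutual best responses: (Originals, Bundled, Licensed); (Licensed, News, Licensed).

(Originals, Bundled, Licensed); (Licensed, News, Licensed)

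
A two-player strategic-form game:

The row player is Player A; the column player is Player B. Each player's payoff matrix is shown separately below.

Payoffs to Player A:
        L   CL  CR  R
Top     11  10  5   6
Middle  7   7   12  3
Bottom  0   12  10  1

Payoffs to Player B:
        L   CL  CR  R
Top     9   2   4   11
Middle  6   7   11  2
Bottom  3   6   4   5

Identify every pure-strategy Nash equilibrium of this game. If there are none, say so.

(Top, R), (Middle, CR), (Bottom, CL)

For each player, find the best response to each opponent profile; mutual best responses are the pure NE.
Player A against L: payoffs 11, 7, 0 → best response Top.
Player A against CL: payoffs 10, 7, 12 → best response Bottom.
Player A against CR: payoffs 5, 12, 10 → best response Middle.
Player A against R: payoffs 6, 3, 1 → best response Top.
Player B against Top: payoffs 9, 2, 4, 11 → best response R.
Player B against Middle: payoffs 6, 7, 11, 2 → best response CR.
Player B against Bottom: payoffs 3, 6, 4, 5 → best response CL.
Mutual best responses: (Top, R); (Middle, CR); (Bottom, CL).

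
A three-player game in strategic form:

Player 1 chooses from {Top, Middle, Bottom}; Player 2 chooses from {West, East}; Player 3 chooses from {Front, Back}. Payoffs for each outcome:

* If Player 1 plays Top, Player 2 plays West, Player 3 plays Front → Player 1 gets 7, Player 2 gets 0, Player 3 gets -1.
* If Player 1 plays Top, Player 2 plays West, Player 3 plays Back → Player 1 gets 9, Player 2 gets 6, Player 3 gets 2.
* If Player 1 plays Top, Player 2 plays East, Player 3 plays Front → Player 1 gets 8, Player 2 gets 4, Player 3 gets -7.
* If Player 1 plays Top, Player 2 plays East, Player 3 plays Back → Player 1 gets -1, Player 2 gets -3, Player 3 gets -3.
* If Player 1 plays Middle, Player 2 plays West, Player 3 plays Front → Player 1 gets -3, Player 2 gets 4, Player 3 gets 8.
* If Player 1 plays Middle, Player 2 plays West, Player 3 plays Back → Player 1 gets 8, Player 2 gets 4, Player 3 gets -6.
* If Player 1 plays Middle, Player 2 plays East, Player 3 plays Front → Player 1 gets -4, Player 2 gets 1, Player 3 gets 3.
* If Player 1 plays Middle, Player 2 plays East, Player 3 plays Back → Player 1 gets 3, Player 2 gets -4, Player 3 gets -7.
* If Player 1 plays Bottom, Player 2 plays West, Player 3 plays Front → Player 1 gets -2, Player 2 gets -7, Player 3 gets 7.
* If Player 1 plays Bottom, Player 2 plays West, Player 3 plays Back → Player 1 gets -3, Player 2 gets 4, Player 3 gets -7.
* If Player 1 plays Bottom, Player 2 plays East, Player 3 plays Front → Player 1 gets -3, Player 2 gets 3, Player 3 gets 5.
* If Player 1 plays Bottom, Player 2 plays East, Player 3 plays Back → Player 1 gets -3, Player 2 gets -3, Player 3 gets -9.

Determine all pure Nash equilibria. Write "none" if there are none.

(Top, West, Back)

Player 1 against (West, Front): payoffs 7, -3, -2 → best response Top.
Player 1 against (West, Back): payoffs 9, 8, -3 → best response Top.
Player 1 against (East, Front): payoffs 8, -4, -3 → best response Top.
Player 1 against (East, Back): payoffs -1, 3, -3 → best response Middle.
Player 2 against (Top, Front): payoffs 0, 4 → best response East.
Player 2 against (Top, Back): payoffs 6, -3 → best response West.
Player 2 against (Middle, Front): payoffs 4, 1 → best response West.
Player 2 against (Middle, Back): payoffs 4, -4 → best response West.
Player 2 against (Bottom, Front): payoffs -7, 3 → best response East.
Player 2 against (Bottom, Back): payoffs 4, -3 → best response West.
Player 3 against (Top, West): payoffs -1, 2 → best response Back.
Player 3 against (Top, East): payoffs -7, -3 → best response Back.
Player 3 against (Middle, West): payoffs 8, -6 → best response Front.
Player 3 against (Middle, East): payoffs 3, -7 → best response Front.
Player 3 against (Bottom, West): payoffs 7, -7 → best response Front.
Player 3 against (Bottom, East): payoffs 5, -9 → best response Front.
Mutual best responses: (Top, West, Back).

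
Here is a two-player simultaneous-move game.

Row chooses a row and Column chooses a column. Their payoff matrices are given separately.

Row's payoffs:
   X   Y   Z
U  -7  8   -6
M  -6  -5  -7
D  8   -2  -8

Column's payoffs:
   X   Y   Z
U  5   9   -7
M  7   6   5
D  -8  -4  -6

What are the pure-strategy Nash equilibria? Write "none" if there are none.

(U, X): Row can switch to M (-7 → -6). Not NE.
(U, Y): Row gets 8, best alternative -2; Column gets 9, best alternative 5. No profitable deviation — NE.
(U, Z): Column can switch to X (-7 → 5). Not NE.
(M, X): Row can switch to D (-6 → 8). Not NE.
(M, Y): Row can switch to U (-5 → 8). Not NE.
(M, Z): Row can switch to U (-7 → -6). Not NE.
(D, X): Column can switch to Y (-8 → -4). Not NE.
(The remaining 2 profiles each have a profitable deviation by the same check.)

Pure NE: (U, Y)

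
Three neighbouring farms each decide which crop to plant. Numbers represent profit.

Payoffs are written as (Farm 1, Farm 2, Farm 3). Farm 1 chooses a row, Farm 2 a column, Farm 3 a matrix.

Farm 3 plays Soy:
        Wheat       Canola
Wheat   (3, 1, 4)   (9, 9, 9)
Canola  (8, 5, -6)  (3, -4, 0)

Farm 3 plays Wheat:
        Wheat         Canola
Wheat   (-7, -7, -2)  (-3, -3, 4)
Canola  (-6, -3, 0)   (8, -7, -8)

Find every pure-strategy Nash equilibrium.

(Wheat, Wheat, Soy): Farm 1 can switch to Canola (3 → 8). Not NE.
(Wheat, Wheat, Wheat): Farm 1 can switch to Canola (-7 → -6). Not NE.
(Wheat, Canola, Soy): Farm 1 gets 9, best alternative 3; Farm 2 gets 9, best alternative 1; Farm 3 gets 9, best alternative 4. No profitable deviation — NE.
(Wheat, Canola, Wheat): Farm 1 can switch to Canola (-3 → 8). Not NE.
(Canola, Wheat, Soy): Farm 3 can switch to Wheat (-6 → 0). Not NE.
(Canola, Wheat, Wheat): Farm 1 gets -6, best alternative -7; Farm 2 gets -3, best alternative -7; Farm 3 gets 0, best alternative -6. No profitable deviation — NE.
(Canola, Canola, Soy): Farm 1 can switch to Wheat (3 → 9). Not NE.
(Canola, Canola, Wheat): Farm 2 can switch to Wheat (-7 → -3). Not NE.

Pure-strategy Nash equilibria: (Wheat, Canola, Soy), (Canola, Wheat, Wheat)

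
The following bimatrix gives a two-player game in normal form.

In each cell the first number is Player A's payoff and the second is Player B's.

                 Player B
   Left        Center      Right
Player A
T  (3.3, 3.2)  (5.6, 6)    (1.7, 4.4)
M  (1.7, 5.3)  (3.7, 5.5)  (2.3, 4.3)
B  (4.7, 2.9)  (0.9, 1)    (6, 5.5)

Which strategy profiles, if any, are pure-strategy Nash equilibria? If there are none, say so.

Player A against Left: payoffs 3.3, 1.7, 4.7 → best response B.
Player A against Center: payoffs 5.6, 3.7, 0.9 → best response T.
Player A against Right: payoffs 1.7, 2.3, 6 → best response B.
Player B against T: payoffs 3.2, 6, 4.4 → best response Center.
Player B against M: payoffs 5.3, 5.5, 4.3 → best response Center.
Player B against B: payoffs 2.9, 1, 5.5 → best response Right.
Mutual best responses: (T, Center); (B, Right).

(T, Center), (B, Right)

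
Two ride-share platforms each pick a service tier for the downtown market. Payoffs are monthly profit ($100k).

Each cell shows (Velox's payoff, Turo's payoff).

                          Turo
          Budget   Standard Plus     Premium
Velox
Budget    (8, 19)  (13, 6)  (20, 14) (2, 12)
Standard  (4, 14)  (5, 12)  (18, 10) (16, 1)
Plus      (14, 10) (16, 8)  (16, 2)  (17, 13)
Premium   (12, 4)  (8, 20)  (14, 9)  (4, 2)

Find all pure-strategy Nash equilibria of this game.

Velox against Budget: payoffs 8, 4, 14, 12 → best response Plus.
Velox against Standard: payoffs 13, 5, 16, 8 → best response Plus.
Velox against Plus: payoffs 20, 18, 16, 14 → best response Budget.
Velox against Premium: payoffs 2, 16, 17, 4 → best response Plus.
Turo against Budget: payoffs 19, 6, 14, 12 → best response Budget.
Turo against Standard: payoffs 14, 12, 10, 1 → best response Budget.
Turo against Plus: payoffs 10, 8, 2, 13 → best response Premium.
Turo against Premium: payoffs 4, 20, 9, 2 → best response Standard.
Mutual best responses: (Plus, Premium).

Pure NE: (Plus, Premium)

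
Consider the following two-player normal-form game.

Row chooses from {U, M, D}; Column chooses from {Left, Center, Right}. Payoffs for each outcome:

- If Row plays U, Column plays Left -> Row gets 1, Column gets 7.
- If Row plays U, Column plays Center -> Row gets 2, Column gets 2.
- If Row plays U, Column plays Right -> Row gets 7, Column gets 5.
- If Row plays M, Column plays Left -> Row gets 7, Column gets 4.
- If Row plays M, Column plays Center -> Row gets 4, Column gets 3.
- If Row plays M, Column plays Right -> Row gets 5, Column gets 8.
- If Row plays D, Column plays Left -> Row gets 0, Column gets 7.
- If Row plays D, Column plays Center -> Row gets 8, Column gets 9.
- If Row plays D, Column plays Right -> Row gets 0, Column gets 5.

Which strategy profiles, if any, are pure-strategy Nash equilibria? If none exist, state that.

(U, Left): Row can switch to M (1 → 7). Not NE.
(U, Center): Row can switch to M (2 → 4). Not NE.
(U, Right): Column can switch to Left (5 → 7). Not NE.
(M, Left): Column can switch to Right (4 → 8). Not NE.
(M, Center): Row can switch to D (4 → 8). Not NE.
(M, Right): Row can switch to U (5 → 7). Not NE.
(D, Left): Row can switch to U (0 → 1). Not NE.
(D, Center): Row gets 8, best alternative 4; Column gets 9, best alternative 7. No profitable deviation — NE.
(D, Right): Row can switch to U (0 → 7). Not NE.

(D, Center)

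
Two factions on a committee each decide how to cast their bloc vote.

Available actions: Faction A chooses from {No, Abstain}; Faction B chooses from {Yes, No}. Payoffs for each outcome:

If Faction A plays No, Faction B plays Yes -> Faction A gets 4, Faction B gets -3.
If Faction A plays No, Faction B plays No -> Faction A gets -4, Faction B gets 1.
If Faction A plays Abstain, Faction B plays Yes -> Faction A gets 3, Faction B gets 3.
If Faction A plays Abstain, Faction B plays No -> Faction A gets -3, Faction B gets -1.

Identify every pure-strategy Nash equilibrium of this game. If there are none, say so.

There is no pure-strategy Nash equilibrium.

For each player, find the best response to each opponent profile; mutual best responses are the pure NE.
Faction A against Yes: payoffs 4, 3 → best response No.
Faction A against No: payoffs -4, -3 → best response Abstain.
Faction B against No: payoffs -3, 1 → best response No.
Faction B against Abstain: payoffs 3, -1 → best response Yes.
No profile is a mutual best response for all players.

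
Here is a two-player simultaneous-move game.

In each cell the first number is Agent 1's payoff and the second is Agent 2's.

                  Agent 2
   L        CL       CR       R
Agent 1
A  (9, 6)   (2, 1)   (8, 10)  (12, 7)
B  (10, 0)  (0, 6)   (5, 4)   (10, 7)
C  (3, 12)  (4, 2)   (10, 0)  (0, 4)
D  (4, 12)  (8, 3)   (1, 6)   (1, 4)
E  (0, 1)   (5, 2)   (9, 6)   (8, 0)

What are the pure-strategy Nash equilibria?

none

For each player, find the best response to each opponent profile; mutual best responses are the pure NE.
Agent 1 against L: payoffs 9, 10, 3, 4, 0 → best response B.
Agent 1 against CL: payoffs 2, 0, 4, 8, 5 → best response D.
Agent 1 against CR: payoffs 8, 5, 10, 1, 9 → best response C.
Agent 1 against R: payoffs 12, 10, 0, 1, 8 → best response A.
Agent 2 against A: payoffs 6, 1, 10, 7 → best response CR.
Agent 2 against B: payoffs 0, 6, 4, 7 → best response R.
Agent 2 against C: payoffs 12, 2, 0, 4 → best response L.
Agent 2 against D: payoffs 12, 3, 6, 4 → best response L.
Agent 2 against E: payoffs 1, 2, 6, 0 → best response CR.
No profile is a mutual best response for all players.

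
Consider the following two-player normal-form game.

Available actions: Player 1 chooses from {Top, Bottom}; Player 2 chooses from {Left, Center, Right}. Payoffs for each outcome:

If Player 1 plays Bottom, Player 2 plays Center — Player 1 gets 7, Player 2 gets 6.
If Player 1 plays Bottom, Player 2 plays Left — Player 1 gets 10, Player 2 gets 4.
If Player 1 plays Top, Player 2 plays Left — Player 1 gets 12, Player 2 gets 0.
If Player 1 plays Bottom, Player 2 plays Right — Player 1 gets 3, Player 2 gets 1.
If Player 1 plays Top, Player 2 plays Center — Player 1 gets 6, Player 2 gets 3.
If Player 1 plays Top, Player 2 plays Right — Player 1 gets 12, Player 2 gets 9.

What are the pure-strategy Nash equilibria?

Pure-strategy Nash equilibria: (Top, Right), (Bottom, Center)

Mark each player's best response to every combination of opponents' strategies; a profile where every player is best-responding is a pure Nash equilibrium.
Player 1 against Left: payoffs 12, 10 → best response Top.
Player 1 against Center: payoffs 6, 7 → best response Bottom.
Player 1 against Right: payoffs 12, 3 → best response Top.
Player 2 against Top: payoffs 0, 3, 9 → best response Right.
Player 2 against Bottom: payoffs 4, 6, 1 → best response Center.
Mutual best responses: (Top, Right); (Bottom, Center).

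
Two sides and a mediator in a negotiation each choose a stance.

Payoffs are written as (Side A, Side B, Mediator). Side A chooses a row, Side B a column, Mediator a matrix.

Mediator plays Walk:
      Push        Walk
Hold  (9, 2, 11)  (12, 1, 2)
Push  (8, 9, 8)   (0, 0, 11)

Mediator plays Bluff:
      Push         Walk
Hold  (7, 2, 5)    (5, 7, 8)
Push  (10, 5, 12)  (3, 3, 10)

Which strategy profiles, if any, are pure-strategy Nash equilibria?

(Hold, Push, Walk), (Hold, Walk, Bluff), (Push, Push, Bluff)

(Hold, Push, Walk): Side A gets 9, best alternative 8; Side B gets 2, best alternative 1; Mediator gets 11, best alternative 5. No profitable deviation — NE.
(Hold, Push, Bluff): Side A can switch to Push (7 → 10). Not NE.
(Hold, Walk, Walk): Side B can switch to Push (1 → 2). Not NE.
(Hold, Walk, Bluff): Side A gets 5, best alternative 3; Side B gets 7, best alternative 2; Mediator gets 8, best alternative 2. No profitable deviation — NE.
(Push, Push, Walk): Side A can switch to Hold (8 → 9). Not NE.
(Push, Push, Bluff): Side A gets 10, best alternative 7; Side B gets 5, best alternative 3; Mediator gets 12, best alternative 8. No profitable deviation — NE.
(Push, Walk, Walk): Side A can switch to Hold (0 → 12). Not NE.
(Push, Walk, Bluff): Side A can switch to Hold (3 → 5). Not NE.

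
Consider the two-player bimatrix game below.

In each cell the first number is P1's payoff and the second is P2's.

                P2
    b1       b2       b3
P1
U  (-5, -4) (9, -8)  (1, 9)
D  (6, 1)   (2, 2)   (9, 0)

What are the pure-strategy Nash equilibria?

P1 against b1: payoffs -5, 6 → best response D.
P1 against b2: payoffs 9, 2 → best response U.
P1 against b3: payoffs 1, 9 → best response D.
P2 against U: payoffs -4, -8, 9 → best response b3.
P2 against D: payoffs 1, 2, 0 → best response b2.
No profile is a mutual best response for all players.

There is no pure-strategy Nash equilibrium.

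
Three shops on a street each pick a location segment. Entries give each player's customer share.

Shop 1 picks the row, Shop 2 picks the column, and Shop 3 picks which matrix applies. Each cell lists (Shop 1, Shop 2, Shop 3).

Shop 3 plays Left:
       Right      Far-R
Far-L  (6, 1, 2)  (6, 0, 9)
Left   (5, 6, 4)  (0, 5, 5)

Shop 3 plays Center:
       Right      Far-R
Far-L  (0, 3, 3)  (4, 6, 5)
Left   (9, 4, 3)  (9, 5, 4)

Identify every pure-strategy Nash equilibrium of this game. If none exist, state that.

Shop 1 against (Right, Left): payoffs 6, 5 → best response Far-L.
Shop 1 against (Right, Center): payoffs 0, 9 → best response Left.
Shop 1 against (Far-R, Left): payoffs 6, 0 → best response Far-L.
Shop 1 against (Far-R, Center): payoffs 4, 9 → best response Left.
Shop 2 against (Far-L, Left): payoffs 1, 0 → best response Right.
Shop 2 against (Far-L, Center): payoffs 3, 6 → best response Far-R.
Shop 2 against (Left, Left): payoffs 6, 5 → best response Right.
Shop 2 against (Left, Center): payoffs 4, 5 → best response Far-R.
Shop 3 against (Far-L, Right): payoffs 2, 3 → best response Center.
Shop 3 against (Far-L, Far-R): payoffs 9, 5 → best response Left.
Shop 3 against (Left, Right): payoffs 4, 3 → best response Left.
Shop 3 against (Left, Far-R): payoffs 5, 4 → best response Left.
No profile is a mutual best response for all players.

No pure-strategy Nash equilibrium.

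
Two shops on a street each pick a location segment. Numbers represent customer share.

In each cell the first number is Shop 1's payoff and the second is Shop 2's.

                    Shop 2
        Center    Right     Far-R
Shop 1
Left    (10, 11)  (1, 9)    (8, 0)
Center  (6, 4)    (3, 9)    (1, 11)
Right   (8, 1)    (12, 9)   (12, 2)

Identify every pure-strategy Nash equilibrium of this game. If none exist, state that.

(Left, Center); (Right, Right)

For each player, find the best response to each opponent profile; mutual best responses are the pure NE.
Shop 1 against Center: payoffs 10, 6, 8 → best response Left.
Shop 1 against Right: payoffs 1, 3, 12 → best response Right.
Shop 1 against Far-R: payoffs 8, 1, 12 → best response Right.
Shop 2 against Left: payoffs 11, 9, 0 → best response Center.
Shop 2 against Center: payoffs 4, 9, 11 → best response Far-R.
Shop 2 against Right: payoffs 1, 9, 2 → best response Right.
Mutual best responses: (Left, Center); (Right, Right).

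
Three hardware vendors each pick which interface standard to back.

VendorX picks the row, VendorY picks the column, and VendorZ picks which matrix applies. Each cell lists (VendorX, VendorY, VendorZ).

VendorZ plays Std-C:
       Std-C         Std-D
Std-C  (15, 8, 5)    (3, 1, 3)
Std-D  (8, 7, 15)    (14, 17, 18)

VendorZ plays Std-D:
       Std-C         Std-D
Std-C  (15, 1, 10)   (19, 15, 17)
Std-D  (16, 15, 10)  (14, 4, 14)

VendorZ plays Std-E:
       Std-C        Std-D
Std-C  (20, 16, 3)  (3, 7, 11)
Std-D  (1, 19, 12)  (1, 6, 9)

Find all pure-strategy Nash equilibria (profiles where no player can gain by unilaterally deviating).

(Std-C, Std-D, Std-D) and (Std-D, Std-D, Std-C)

VendorX against (Std-C, Std-C): payoffs 15, 8 → best response Std-C.
VendorX against (Std-C, Std-D): payoffs 15, 16 → best response Std-D.
VendorX against (Std-C, Std-E): payoffs 20, 1 → best response Std-C.
VendorX against (Std-D, Std-C): payoffs 3, 14 → best response Std-D.
VendorX against (Std-D, Std-D): payoffs 19, 14 → best response Std-C.
VendorX against (Std-D, Std-E): payoffs 3, 1 → best response Std-C.
VendorY against (Std-C, Std-C): payoffs 8, 1 → best response Std-C.
VendorY against (Std-C, Std-D): payoffs 1, 15 → best response Std-D.
VendorY against (Std-C, Std-E): payoffs 16, 7 → best response Std-C.
VendorY against (Std-D, Std-C): payoffs 7, 17 → best response Std-D.
VendorY against (Std-D, Std-D): payoffs 15, 4 → best response Std-C.
VendorY against (Std-D, Std-E): payoffs 19, 6 → best response Std-C.
VendorZ against (Std-C, Std-C): payoffs 5, 10, 3 → best response Std-D.
VendorZ against (Std-C, Std-D): payoffs 3, 17, 11 → best response Std-D.
VendorZ against (Std-D, Std-C): payoffs 15, 10, 12 → best response Std-C.
VendorZ against (Std-D, Std-D): payoffs 18, 14, 9 → best response Std-C.
Mutual best responses: (Std-C, Std-D, Std-D); (Std-D, Std-D, Std-C).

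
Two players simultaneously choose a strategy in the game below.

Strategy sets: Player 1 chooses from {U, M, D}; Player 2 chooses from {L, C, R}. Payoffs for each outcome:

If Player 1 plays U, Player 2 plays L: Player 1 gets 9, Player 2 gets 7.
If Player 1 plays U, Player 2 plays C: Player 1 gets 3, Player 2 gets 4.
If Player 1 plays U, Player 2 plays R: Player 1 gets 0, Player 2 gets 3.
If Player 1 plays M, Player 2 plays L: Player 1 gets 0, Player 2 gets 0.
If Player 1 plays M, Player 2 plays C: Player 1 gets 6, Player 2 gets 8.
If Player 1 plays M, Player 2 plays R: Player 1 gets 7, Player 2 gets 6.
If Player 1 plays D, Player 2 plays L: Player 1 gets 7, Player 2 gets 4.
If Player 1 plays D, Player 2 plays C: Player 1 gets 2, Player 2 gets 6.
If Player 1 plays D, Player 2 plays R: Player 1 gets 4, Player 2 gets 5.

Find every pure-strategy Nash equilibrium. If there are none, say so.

Pure-strategy Nash equilibria: (U, L) and (M, C)

(U, L): Player 1 gets 9, best alternative 7; Player 2 gets 7, best alternative 4. No profitable deviation — NE.
(U, C): Player 1 can switch to M (3 → 6). Not NE.
(U, R): Player 1 can switch to M (0 → 7). Not NE.
(M, L): Player 1 can switch to U (0 → 9). Not NE.
(M, C): Player 1 gets 6, best alternative 3; Player 2 gets 8, best alternative 6. No profitable deviation — NE.
(M, R): Player 2 can switch to C (6 → 8). Not NE.
(D, L): Player 1 can switch to U (7 → 9). Not NE.
(D, C): Player 1 can switch to U (2 → 3). Not NE.
(D, R): Player 1 can switch to M (4 → 7). Not NE.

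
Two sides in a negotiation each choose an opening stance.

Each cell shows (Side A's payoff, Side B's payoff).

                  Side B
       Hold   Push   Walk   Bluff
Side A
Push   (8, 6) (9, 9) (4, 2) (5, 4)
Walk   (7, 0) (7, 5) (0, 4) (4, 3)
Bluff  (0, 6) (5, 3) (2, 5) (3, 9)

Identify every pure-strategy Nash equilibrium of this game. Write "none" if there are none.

Mark each player's best response to every combination of opponents' strategies; a profile where every player is best-responding is a pure Nash equilibrium.
Side A against Hold: payoffs 8, 7, 0 → best response Push.
Side A against Push: payoffs 9, 7, 5 → best response Push.
Side A against Walk: payoffs 4, 0, 2 → best response Push.
Side A against Bluff: payoffs 5, 4, 3 → best response Push.
Side B against Push: payoffs 6, 9, 2, 4 → best response Push.
Side B against Walk: payoffs 0, 5, 4, 3 → best response Push.
Side B against Bluff: payoffs 6, 3, 5, 9 → best response Bluff.
Mutual best responses: (Push, Push).

(Push, Push)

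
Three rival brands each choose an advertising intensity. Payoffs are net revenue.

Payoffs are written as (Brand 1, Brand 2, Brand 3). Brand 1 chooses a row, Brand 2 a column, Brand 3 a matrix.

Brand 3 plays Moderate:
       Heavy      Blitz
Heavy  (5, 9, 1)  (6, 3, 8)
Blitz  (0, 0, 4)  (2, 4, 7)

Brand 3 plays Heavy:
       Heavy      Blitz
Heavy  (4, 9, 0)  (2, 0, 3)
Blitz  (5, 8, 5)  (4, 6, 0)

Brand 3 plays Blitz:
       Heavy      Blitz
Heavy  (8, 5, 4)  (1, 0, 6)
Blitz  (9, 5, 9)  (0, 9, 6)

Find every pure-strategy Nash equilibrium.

For each strategy profile, look for a profitable unilateral deviation.
(Heavy, Heavy, Moderate): Brand 3 can switch to Blitz (1 → 4). Not NE.
(Heavy, Heavy, Heavy): Brand 1 can switch to Blitz (4 → 5). Not NE.
(Heavy, Heavy, Blitz): Brand 1 can switch to Blitz (8 → 9). Not NE.
(Heavy, Blitz, Moderate): Brand 2 can switch to Heavy (3 → 9). Not NE.
(Heavy, Blitz, Heavy): Brand 1 can switch to Blitz (2 → 4). Not NE.
(Heavy, Blitz, Blitz): Brand 2 can switch to Heavy (0 → 5). Not NE.
(Blitz, Heavy, Moderate): Brand 1 can switch to Heavy (0 → 5). Not NE.
(Blitz, Heavy, Heavy): Brand 3 can switch to Blitz (5 → 9). Not NE.
(Blitz, Heavy, Blitz): Brand 2 can switch to Blitz (5 → 9). Not NE.
(Blitz, Blitz, Moderate): Brand 1 can switch to Heavy (2 → 6). Not NE.
(The remaining 2 profiles each have a profitable deviation by the same check.)

none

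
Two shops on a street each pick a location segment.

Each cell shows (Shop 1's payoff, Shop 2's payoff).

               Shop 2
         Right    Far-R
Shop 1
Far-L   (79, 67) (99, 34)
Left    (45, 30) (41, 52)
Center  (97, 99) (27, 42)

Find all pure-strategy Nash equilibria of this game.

Pure NE: (Center, Right)

(Far-L, Right): Shop 1 can switch to Center (79 → 97). Not NE.
(Far-L, Far-R): Shop 2 can switch to Right (34 → 67). Not NE.
(Left, Right): Shop 1 can switch to Far-L (45 → 79). Not NE.
(Left, Far-R): Shop 1 can switch to Far-L (41 → 99). Not NE.
(Center, Right): Shop 1 gets 97, best alternative 79; Shop 2 gets 99, best alternative 42. No profitable deviation — NE.
(Center, Far-R): Shop 1 can switch to Far-L (27 → 99). Not NE.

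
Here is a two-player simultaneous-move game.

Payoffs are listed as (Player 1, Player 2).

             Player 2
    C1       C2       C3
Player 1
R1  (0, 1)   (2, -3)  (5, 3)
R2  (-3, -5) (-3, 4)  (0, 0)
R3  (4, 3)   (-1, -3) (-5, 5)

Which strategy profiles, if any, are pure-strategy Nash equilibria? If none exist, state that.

For each strategy profile, look for a profitable unilateral deviation.
(R1, C1): Player 1 can switch to R3 (0 → 4). Not NE.
(R1, C2): Player 2 can switch to C1 (-3 → 1). Not NE.
(R1, C3): Player 1 gets 5, best alternative 0; Player 2 gets 3, best alternative 1. No profitable deviation — NE.
(R2, C1): Player 1 can switch to R1 (-3 → 0). Not NE.
(R2, C2): Player 1 can switch to R1 (-3 → 2). Not NE.
(R2, C3): Player 1 can switch to R1 (0 → 5). Not NE.
(R3, C1): Player 2 can switch to C3 (3 → 5). Not NE.
(R3, C2): Player 1 can switch to R1 (-1 → 2). Not NE.
(R3, C3): Player 1 can switch to R1 (-5 → 5). Not NE.

Pure NE: (R1, C3)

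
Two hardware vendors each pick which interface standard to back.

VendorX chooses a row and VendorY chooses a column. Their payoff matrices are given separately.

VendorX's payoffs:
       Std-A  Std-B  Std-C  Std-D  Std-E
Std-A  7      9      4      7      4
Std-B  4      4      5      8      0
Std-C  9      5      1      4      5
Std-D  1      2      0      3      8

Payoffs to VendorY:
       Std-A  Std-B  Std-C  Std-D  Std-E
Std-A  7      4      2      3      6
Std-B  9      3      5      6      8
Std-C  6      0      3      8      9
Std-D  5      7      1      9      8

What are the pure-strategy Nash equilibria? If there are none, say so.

VendorX against Std-A: payoffs 7, 4, 9, 1 → best response Std-C.
VendorX against Std-B: payoffs 9, 4, 5, 2 → best response Std-A.
VendorX against Std-C: payoffs 4, 5, 1, 0 → best response Std-B.
VendorX against Std-D: payoffs 7, 8, 4, 3 → best response Std-B.
VendorX against Std-E: payoffs 4, 0, 5, 8 → best response Std-D.
VendorY against Std-A: payoffs 7, 4, 2, 3, 6 → best response Std-A.
VendorY against Std-B: payoffs 9, 3, 5, 6, 8 → best response Std-A.
VendorY against Std-C: payoffs 6, 0, 3, 8, 9 → best response Std-E.
VendorY against Std-D: payoffs 5, 7, 1, 9, 8 → best response Std-D.
No profile is a mutual best response for all players.

none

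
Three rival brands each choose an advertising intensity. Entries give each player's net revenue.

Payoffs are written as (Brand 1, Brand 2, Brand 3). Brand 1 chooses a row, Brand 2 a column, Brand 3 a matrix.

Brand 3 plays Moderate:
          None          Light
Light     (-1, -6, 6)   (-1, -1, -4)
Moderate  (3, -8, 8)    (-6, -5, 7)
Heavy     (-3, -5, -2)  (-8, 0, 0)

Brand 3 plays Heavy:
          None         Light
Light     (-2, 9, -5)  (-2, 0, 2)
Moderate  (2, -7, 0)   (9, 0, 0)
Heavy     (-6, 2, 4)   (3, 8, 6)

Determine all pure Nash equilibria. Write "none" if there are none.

Check each profile: it is a Nash equilibrium iff no player can strictly gain by switching unilaterally.
(Light, None, Moderate): Brand 1 can switch to Moderate (-1 → 3). Not NE.
(Light, None, Heavy): Brand 1 can switch to Moderate (-2 → 2). Not NE.
(Light, Light, Moderate): Brand 3 can switch to Heavy (-4 → 2). Not NE.
(Light, Light, Heavy): Brand 1 can switch to Moderate (-2 → 9). Not NE.
(Moderate, None, Moderate): Brand 2 can switch to Light (-8 → -5). Not NE.
(Moderate, None, Heavy): Brand 2 can switch to Light (-7 → 0). Not NE.
(Moderate, Light, Moderate): Brand 1 can switch to Light (-6 → -1). Not NE.
(Moderate, Light, Heavy): Brand 3 can switch to Moderate (0 → 7). Not NE.
(The remaining 4 profiles each have a profitable deviation by the same check.)

This game has no pure Nash equilibrium.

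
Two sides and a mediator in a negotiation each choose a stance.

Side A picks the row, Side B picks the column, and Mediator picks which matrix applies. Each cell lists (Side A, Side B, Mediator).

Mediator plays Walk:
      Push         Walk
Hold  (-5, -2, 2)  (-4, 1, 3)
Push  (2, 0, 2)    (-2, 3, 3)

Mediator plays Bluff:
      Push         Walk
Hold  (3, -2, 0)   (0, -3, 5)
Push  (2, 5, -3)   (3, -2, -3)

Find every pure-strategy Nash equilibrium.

Check each profile: it is a Nash equilibrium iff no player can strictly gain by switching unilaterally.
(Hold, Push, Walk): Side A can switch to Push (-5 → 2). Not NE.
(Hold, Push, Bluff): Mediator can switch to Walk (0 → 2). Not NE.
(Hold, Walk, Walk): Side A can switch to Push (-4 → -2). Not NE.
(Hold, Walk, Bluff): Side A can switch to Push (0 → 3). Not NE.
(Push, Push, Walk): Side B can switch to Walk (0 → 3). Not NE.
(Push, Push, Bluff): Side A can switch to Hold (2 → 3). Not NE.
(Push, Walk, Walk): Side A gets -2, best alternative -4; Side B gets 3, best alternative 0; Mediator gets 3, best alternative -3. No profitable deviation — NE.
(Push, Walk, Bluff): Side B can switch to Push (-2 → 5). Not NE.

The unique pure-strategy Nash equilibrium is (Push, Walk, Walk).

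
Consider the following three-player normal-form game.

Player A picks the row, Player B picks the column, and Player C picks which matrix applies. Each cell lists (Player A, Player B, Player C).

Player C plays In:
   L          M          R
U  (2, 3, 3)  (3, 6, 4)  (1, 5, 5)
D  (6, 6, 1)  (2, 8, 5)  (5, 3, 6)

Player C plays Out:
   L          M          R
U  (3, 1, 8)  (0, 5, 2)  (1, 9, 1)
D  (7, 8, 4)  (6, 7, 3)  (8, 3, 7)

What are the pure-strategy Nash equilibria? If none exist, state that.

The pure Nash equilibria are (U, M, In); (D, L, Out).

Player A against (L, In): payoffs 2, 6 → best response D.
Player A against (L, Out): payoffs 3, 7 → best response D.
Player A against (M, In): payoffs 3, 2 → best response U.
Player A against (M, Out): payoffs 0, 6 → best response D.
Player A against (R, In): payoffs 1, 5 → best response D.
Player A against (R, Out): payoffs 1, 8 → best response D.
Player B against (U, In): payoffs 3, 6, 5 → best response M.
Player B against (U, Out): payoffs 1, 5, 9 → best response R.
Player B against (D, In): payoffs 6, 8, 3 → best response M.
Player B against (D, Out): payoffs 8, 7, 3 → best response L.
Player C against (U, L): payoffs 3, 8 → best response Out.
Player C against (U, M): payoffs 4, 2 → best response In.
Player C against (U, R): payoffs 5, 1 → best response In.
Player C against (D, L): payoffs 1, 4 → best response Out.
Player C against (D, M): payoffs 5, 3 → best response In.
Player C against (D, R): payoffs 6, 7 → best response Out.
Mutual best responses: (U, M, In); (D, L, Out).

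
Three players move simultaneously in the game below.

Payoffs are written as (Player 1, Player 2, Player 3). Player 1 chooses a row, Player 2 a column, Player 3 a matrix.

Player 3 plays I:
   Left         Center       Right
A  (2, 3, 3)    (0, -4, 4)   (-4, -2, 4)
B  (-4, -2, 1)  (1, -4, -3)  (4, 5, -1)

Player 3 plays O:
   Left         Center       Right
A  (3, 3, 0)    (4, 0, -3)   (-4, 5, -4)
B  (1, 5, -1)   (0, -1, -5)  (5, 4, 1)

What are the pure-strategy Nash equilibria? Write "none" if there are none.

Mark each player's best response to every combination of opponents' strategies; a profile where every player is best-responding is a pure Nash equilibrium.
Player 1 against (Left, I): payoffs 2, -4 → best response A.
Player 1 against (Left, O): payoffs 3, 1 → best response A.
Player 1 against (Center, I): payoffs 0, 1 → best response B.
Player 1 against (Center, O): payoffs 4, 0 → best response A.
Player 1 against (Right, I): payoffs -4, 4 → best response B.
Player 1 against (Right, O): payoffs -4, 5 → best response B.
Player 2 against (A, I): payoffs 3, -4, -2 → best response Left.
Player 2 against (A, O): payoffs 3, 0, 5 → best response Right.
Player 2 against (B, I): payoffs -2, -4, 5 → best response Right.
Player 2 against (B, O): payoffs 5, -1, 4 → best response Left.
Player 3 against (A, Left): payoffs 3, 0 → best response I.
Player 3 against (A, Center): payoffs 4, -3 → best response I.
Player 3 against (A, Right): payoffs 4, -4 → best response I.
Player 3 against (B, Left): payoffs 1, -1 → best response I.
Player 3 against (B, Center): payoffs -3, -5 → best response I.
Player 3 against (B, Right): payoffs -1, 1 → best response O.
Mutual best responses: (A, Left, I).

The unique pure-strategy Nash equilibrium is (A, Left, I).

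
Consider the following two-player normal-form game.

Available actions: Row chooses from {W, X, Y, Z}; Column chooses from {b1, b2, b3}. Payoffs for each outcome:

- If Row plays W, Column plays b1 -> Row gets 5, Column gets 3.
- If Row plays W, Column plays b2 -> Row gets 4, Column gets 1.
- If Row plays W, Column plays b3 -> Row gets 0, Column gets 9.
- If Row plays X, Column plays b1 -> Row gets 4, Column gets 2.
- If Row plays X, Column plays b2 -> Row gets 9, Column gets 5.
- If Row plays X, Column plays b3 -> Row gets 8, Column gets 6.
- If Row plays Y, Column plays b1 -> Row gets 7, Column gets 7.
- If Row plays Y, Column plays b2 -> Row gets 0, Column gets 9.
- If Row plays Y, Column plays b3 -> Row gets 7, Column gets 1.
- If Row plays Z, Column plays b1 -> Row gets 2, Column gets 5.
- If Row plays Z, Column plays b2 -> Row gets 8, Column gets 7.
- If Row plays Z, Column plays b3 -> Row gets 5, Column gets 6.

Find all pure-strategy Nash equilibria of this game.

The unique pure-strategy Nash equilibrium is (X, b3).

Row against b1: payoffs 5, 4, 7, 2 → best response Y.
Row against b2: payoffs 4, 9, 0, 8 → best response X.
Row against b3: payoffs 0, 8, 7, 5 → best response X.
Column against W: payoffs 3, 1, 9 → best response b3.
Column against X: payoffs 2, 5, 6 → best response b3.
Column against Y: payoffs 7, 9, 1 → best response b2.
Column against Z: payoffs 5, 7, 6 → best response b2.
Mutual best responses: (X, b3).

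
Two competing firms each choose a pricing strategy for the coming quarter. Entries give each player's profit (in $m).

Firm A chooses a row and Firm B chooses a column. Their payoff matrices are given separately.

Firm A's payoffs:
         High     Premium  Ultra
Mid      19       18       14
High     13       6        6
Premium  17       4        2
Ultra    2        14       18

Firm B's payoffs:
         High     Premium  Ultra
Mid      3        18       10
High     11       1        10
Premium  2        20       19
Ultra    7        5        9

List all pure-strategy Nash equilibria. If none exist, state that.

Pure-strategy Nash equilibria: (Mid, Premium); (Ultra, Ultra)

(Mid, High): Firm B can switch to Premium (3 → 18). Not NE.
(Mid, Premium): Firm A gets 18, best alternative 14; Firm B gets 18, best alternative 10. No profitable deviation — NE.
(Mid, Ultra): Firm A can switch to Ultra (14 → 18). Not NE.
(High, High): Firm A can switch to Mid (13 → 19). Not NE.
(High, Premium): Firm A can switch to Mid (6 → 18). Not NE.
(High, Ultra): Firm A can switch to Mid (6 → 14). Not NE.
(Premium, High): Firm A can switch to Mid (17 → 19). Not NE.
(Premium, Premium): Firm A can switch to Mid (4 → 18). Not NE.
(Premium, Ultra): Firm A can switch to Mid (2 → 14). Not NE.
(Ultra, High): Firm A can switch to Mid (2 → 19). Not NE.
(Ultra, Premium): Firm A can switch to Mid (14 → 18). Not NE.
(Ultra, Ultra): Firm A gets 18, best alternative 14; Firm B gets 9, best alternative 7. No profitable deviation — NE.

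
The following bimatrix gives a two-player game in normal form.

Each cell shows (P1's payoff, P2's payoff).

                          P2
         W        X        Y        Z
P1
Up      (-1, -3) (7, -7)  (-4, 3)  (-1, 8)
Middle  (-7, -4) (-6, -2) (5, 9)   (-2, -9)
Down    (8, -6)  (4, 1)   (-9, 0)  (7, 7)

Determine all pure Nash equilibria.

(Middle, Y), (Down, Z)

P1 against W: payoffs -1, -7, 8 → best response Down.
P1 against X: payoffs 7, -6, 4 → best response Up.
P1 against Y: payoffs -4, 5, -9 → best response Middle.
P1 against Z: payoffs -1, -2, 7 → best response Down.
P2 against Up: payoffs -3, -7, 3, 8 → best response Z.
P2 against Middle: payoffs -4, -2, 9, -9 → best response Y.
P2 against Down: payoffs -6, 1, 0, 7 → best response Z.
Mutual best responses: (Middle, Y); (Down, Z).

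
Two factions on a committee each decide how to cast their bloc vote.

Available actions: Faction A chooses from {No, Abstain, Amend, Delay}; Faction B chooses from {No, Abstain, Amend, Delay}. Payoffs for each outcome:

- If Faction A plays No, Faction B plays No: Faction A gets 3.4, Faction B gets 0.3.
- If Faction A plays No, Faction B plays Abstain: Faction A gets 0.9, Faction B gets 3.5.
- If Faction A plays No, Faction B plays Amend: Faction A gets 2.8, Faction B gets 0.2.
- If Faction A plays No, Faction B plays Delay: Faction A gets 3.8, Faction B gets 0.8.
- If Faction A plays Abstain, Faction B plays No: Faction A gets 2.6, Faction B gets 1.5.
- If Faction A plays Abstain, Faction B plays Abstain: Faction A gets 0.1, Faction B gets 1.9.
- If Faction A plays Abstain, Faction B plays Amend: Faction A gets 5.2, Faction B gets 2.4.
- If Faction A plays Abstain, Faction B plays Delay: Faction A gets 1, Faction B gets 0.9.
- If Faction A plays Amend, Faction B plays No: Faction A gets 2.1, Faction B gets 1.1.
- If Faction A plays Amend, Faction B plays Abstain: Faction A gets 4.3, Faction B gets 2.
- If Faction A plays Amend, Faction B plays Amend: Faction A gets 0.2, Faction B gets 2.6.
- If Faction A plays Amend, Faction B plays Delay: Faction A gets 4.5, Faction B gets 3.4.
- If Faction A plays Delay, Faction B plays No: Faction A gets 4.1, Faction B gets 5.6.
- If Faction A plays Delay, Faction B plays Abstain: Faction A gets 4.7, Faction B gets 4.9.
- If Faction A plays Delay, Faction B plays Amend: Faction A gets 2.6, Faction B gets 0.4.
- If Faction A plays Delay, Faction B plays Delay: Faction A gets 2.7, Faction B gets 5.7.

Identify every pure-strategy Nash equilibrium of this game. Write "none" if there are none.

The pure Nash equilibria are (Abstain, Amend); (Amend, Delay).

For each player, find the best response to each opponent profile; mutual best responses are the pure NE.
Faction A against No: payoffs 3.4, 2.6, 2.1, 4.1 → best response Delay.
Faction A against Abstain: payoffs 0.9, 0.1, 4.3, 4.7 → best response Delay.
Faction A against Amend: payoffs 2.8, 5.2, 0.2, 2.6 → best response Abstain.
Faction A against Delay: payoffs 3.8, 1, 4.5, 2.7 → best response Amend.
Faction B against No: payoffs 0.3, 3.5, 0.2, 0.8 → best response Abstain.
Faction B against Abstain: payoffs 1.5, 1.9, 2.4, 0.9 → best response Amend.
Faction B against Amend: payoffs 1.1, 2, 2.6, 3.4 → best response Delay.
Faction B against Delay: payoffs 5.6, 4.9, 0.4, 5.7 → best response Delay.
Mutual best responses: (Abstain, Amend); (Amend, Delay).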